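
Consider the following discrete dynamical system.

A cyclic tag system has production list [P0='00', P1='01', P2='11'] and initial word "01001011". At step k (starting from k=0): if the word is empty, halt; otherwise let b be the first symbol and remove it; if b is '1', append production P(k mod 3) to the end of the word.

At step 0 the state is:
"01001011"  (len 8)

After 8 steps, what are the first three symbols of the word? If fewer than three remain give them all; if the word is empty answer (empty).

010

gen 0: "01001011"  (len 8)
gen 1: "1001011"  (len 7)
gen 2: "00101101"  (len 8)
gen 3: "0101101"  (len 7)
gen 4: "101101"  (len 6)
gen 5: "0110101"  (len 7)
gen 6: "110101"  (len 6)
gen 7: "1010100"  (len 7)
gen 8: "01010001"  (len 8)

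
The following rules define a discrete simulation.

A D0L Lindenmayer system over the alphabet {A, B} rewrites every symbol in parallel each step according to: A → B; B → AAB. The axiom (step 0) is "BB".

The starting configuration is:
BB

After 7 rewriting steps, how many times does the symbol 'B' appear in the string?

170

[0] BB
[1] AABAAB
[2] BBAABBBAAB
[3] AABAABBBAABAABAABBBAAB
[4] BBAABBBAABAABAABBBAABBBAABBBAABAABAABBBAAB
[5] AABAABBBAABAABAABBBAABBBAABBBAABAABAABBBAABAABAABBBAABAABAABBBAABBBAABBBAABAABAABBBAAB
[6] BBAABBBAABAABAABBBAABBBAABBBAABAABAABBBAABAABAABBBAABAABAA…BAABAABAABBBAABAABAABBBAABAABAABBBAABBBAABBBAABAABAABBBAAB  (len 170)
[7] AABAABBBAABAABAABBBAABBBAABBBAABAABAABBBAABAABAABBBAABAABA…BAABAABAABBBAABAABAABBBAABAABAABBBAABBBAABBBAABAABAABBBAAB  (len 342)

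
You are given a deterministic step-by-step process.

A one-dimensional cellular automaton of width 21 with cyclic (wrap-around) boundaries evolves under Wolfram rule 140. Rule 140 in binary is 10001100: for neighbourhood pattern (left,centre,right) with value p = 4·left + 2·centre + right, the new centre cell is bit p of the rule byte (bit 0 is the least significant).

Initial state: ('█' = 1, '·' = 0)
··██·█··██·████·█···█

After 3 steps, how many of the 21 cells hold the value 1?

k=0  ··██·█··██·████·█···█
k=1  ··█··█··█··███··█···█
k=2  ··█··█··█··██···█···█
k=3  ··█··█··█··█····█···█

6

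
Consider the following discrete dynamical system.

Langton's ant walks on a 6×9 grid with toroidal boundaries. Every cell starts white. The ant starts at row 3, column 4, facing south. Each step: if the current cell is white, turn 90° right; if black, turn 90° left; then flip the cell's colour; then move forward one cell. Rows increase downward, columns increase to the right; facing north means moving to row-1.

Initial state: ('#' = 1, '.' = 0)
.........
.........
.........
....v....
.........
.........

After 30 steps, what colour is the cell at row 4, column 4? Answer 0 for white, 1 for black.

1

0) .........
.........
.........
....v....
.........
.........
1) .........
.........
.........
...<#....
.........
.........
2) .........
.........
...^.....
...##....
.........
.........
3) .........
.........
...#>....
...##....
.........
.........
4) .........
.........
...##....
...#v....
.........
.........
5) .........
.........
...##....
...#.>...
.........
.........
6) .........
.........
...##....
...#.#...
.....v...
.........
7) .........
.........
...##....
...#.#...
....<#...
.........
8) .........
.........
...##....
...#^#...
....##...
.........
9) .........
.........
...##....
...##>...
....##...
.........
10) .........
.........
...##^...
...##....
....##...
.........
11) .........
.........
...###>..
...##....
....##...
.........
12) .........
.........
...####..
...##.v..
....##...
.........
13) .........
.........
...####..
...##<#..
....##...
.........
14) .........
.........
...##^#..
...####..
....##...
.........
15) .........
.........
...#<.#..
...####..
....##...
.........
16) .........
.........
...#..#..
...#v##..
....##...
.........
17) .........
.........
...#..#..
...#.>#..
....##...
.........
18) .........
.........
...#.^#..
...#..#..
....##...
.........
19) .........
.........
...#.#>..
...#..#..
....##...
.........
20) .........
......^..
...#.#...
...#..#..
....##...
.........
21) .........
......#>.
...#.#...
...#..#..
....##...
.........
22) .........
......##.
...#.#.v.
...#..#..
....##...
.........
23) .........
......##.
...#.#<#.
...#..#..
....##...
.........
24) .........
......^#.
...#.###.
...#..#..
....##...
.........
25) .........
.....<.#.
...#.###.
...#..#..
....##...
.........
26) .....^...
.....#.#.
...#.###.
...#..#..
....##...
.........
27) .....#>..
.....#.#.
...#.###.
...#..#..
....##...
.........
28) .....##..
.....#v#.
...#.###.
...#..#..
....##...
.........
29) .....##..
.....<##.
...#.###.
...#..#..
....##...
.........
30) .....##..
......##.
...#.v##.
...#..#..
....##...
.........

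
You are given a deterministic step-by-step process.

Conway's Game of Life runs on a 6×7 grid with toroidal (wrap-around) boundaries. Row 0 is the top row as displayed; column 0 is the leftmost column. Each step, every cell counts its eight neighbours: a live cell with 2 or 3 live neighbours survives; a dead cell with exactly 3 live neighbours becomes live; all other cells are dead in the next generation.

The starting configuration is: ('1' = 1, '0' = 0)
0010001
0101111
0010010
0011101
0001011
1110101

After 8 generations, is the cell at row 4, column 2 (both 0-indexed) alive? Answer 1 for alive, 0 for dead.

0) 0010001
0101111
0010010
0011101
0001011
1110101
1) 0000000
1101101
1100000
0010001
0000000
0110100
2) 0000110
0110001
0001010
1100000
0111000
0000000
3) 0000010
0011001
0000001
1101100
1110000
0011100
4) 0000010
0000011
0100111
0001001
1000000
0011100
5) 0001011
1000000
0000100
0000101
0010100
0001100
6) 0001011
0000111
0000010
0000100
0000100
0010000
7) 0001001
0000000
0000001
0000110
0001000
0001110
8) 0001010
0000000
0000010
0000110
0001000
0011010

0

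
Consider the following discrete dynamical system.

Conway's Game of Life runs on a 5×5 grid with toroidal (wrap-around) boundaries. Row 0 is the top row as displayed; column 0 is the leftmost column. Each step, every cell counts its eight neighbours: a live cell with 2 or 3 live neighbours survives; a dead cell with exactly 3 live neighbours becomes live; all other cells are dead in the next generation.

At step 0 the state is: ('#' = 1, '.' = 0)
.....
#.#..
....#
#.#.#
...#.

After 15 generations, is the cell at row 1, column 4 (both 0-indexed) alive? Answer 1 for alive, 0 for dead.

[0] .....
#.#..
....#
#.#.#
...#.
[1] .....
.....
....#
#...#
...##
[2] .....
.....
#...#
#....
#..##
[3] ....#
.....
#...#
.#.#.
#...#
[4] #...#
#...#
#...#
.#.#.
#..##
[5] .#...
.#.#.
.#.#.
.###.
.###.
[6] ##.#.
##...
##.##
#...#
#..#.
[7] .....
...#.
..##.
..#..
..##.
[8] ..##.
..##.
..##.
.#...
..##.
[9] .#..#
.#..#
.#.#.
.#...
.#.#.
[10] .#.##
.#.##
.#...
##...
.#...
[11] .#.##
.#.##
.#..#
###..
.#..#
[12] .#...
.#...
....#
..###
....#
[13] #....
#....
#.#.#
#...#
#.#.#
[14] #....
#....
...#.
.....
...#.
[15] ....#
....#
.....
.....
.....

1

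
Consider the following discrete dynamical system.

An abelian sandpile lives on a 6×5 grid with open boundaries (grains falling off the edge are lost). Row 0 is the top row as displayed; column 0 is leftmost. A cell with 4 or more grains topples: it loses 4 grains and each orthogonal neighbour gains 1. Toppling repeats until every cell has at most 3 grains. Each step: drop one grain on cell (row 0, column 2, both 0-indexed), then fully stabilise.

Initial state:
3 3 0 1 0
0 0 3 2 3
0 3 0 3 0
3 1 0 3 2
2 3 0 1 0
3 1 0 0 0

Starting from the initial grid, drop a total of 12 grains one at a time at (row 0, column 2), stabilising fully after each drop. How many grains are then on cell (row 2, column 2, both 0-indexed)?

0) 3 3 0 1 0
0 0 3 2 3
0 3 0 3 0
3 1 0 3 2
2 3 0 1 0
3 1 0 0 0
1) 3 3 1 1 0
0 0 3 2 3
0 3 0 3 0
3 1 0 3 2
2 3 0 1 0
3 1 0 0 0
2) 3 3 2 1 0
0 0 3 2 3
0 3 0 3 0
3 1 0 3 2
2 3 0 1 0
3 1 0 0 0
3) 3 3 3 1 0
0 0 3 2 3
0 3 0 3 0
3 1 0 3 2
2 3 0 1 0
3 1 0 0 0
4) 0 1 2 2 0
1 2 0 3 3
0 3 1 3 0
3 1 0 3 2
2 3 0 1 0
3 1 0 0 0
5) 0 1 3 2 0
1 2 0 3 3
0 3 1 3 0
3 1 0 3 2
2 3 0 1 0
3 1 0 0 0
6) 0 2 0 3 0
1 2 1 3 3
0 3 1 3 0
3 1 0 3 2
2 3 0 1 0
3 1 0 0 0
7) 0 2 1 3 0
1 2 1 3 3
0 3 1 3 0
3 1 0 3 2
2 3 0 1 0
3 1 0 0 0
8) 0 2 2 3 0
1 2 1 3 3
0 3 1 3 0
3 1 0 3 2
2 3 0 1 0
3 1 0 0 0
9) 0 2 3 3 0
1 2 1 3 3
0 3 1 3 0
3 1 0 3 2
2 3 0 1 0
3 1 0 0 0
10) 0 3 1 1 2
1 2 3 2 0
0 3 2 1 2
3 1 1 0 3
2 3 0 2 0
3 1 0 0 0
11) 0 3 2 1 2
1 2 3 2 0
0 3 2 1 2
3 1 1 0 3
2 3 0 2 0
3 1 0 0 0
12) 0 3 3 1 2
1 2 3 2 0
0 3 2 1 2
3 1 1 0 3
2 3 0 2 0
3 1 0 0 0

2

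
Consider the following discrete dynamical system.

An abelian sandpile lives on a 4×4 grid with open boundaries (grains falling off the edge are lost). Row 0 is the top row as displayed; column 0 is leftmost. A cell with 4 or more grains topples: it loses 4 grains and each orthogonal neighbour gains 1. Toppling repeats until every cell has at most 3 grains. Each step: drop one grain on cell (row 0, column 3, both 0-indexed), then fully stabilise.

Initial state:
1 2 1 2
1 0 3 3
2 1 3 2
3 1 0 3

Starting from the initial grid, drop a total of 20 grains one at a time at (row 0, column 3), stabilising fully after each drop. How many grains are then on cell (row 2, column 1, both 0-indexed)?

step 0: 1 2 1 2
1 0 3 3
2 1 3 2
3 1 0 3
step 1: 1 2 1 3
1 0 3 3
2 1 3 2
3 1 0 3
step 2: 1 2 3 1
1 1 1 2
2 2 1 1
3 1 2 0
step 3: 1 2 3 2
1 1 1 2
2 2 1 1
3 1 2 0
step 4: 1 2 3 3
1 1 1 2
2 2 1 1
3 1 2 0
step 5: 1 3 0 1
1 1 2 3
2 2 1 1
3 1 2 0
step 6: 1 3 0 2
1 1 2 3
2 2 1 1
3 1 2 0
step 7: 1 3 0 3
1 1 2 3
2 2 1 1
3 1 2 0
step 8: 1 3 1 1
1 1 3 0
2 2 1 2
3 1 2 0
step 9: 1 3 1 2
1 1 3 0
2 2 1 2
3 1 2 0
step 10: 1 3 1 3
1 1 3 0
2 2 1 2
3 1 2 0
step 11: 1 3 2 0
1 1 3 1
2 2 1 2
3 1 2 0
step 12: 1 3 2 1
1 1 3 1
2 2 1 2
3 1 2 0
step 13: 1 3 2 2
1 1 3 1
2 2 1 2
3 1 2 0
step 14: 1 3 2 3
1 1 3 1
2 2 1 2
3 1 2 0
step 15: 1 3 3 0
1 1 3 2
2 2 1 2
3 1 2 0
step 16: 1 3 3 1
1 1 3 2
2 2 1 2
3 1 2 0
step 17: 1 3 3 2
1 1 3 2
2 2 1 2
3 1 2 0
step 18: 1 3 3 3
1 1 3 2
2 2 1 2
3 1 2 0
step 19: 2 0 2 2
1 3 1 0
2 2 2 3
3 1 2 0
step 20: 2 0 2 3
1 3 1 0
2 2 2 3
3 1 2 0

2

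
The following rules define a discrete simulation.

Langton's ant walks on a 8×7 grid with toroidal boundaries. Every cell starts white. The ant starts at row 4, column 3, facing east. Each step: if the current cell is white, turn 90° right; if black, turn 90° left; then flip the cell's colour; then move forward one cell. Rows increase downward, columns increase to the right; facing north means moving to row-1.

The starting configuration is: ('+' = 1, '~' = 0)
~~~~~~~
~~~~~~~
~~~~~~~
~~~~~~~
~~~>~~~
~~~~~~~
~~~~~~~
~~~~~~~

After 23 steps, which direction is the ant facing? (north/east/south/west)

gen 0: ~~~~~~~
~~~~~~~
~~~~~~~
~~~~~~~
~~~>~~~
~~~~~~~
~~~~~~~
~~~~~~~
gen 1: ~~~~~~~
~~~~~~~
~~~~~~~
~~~~~~~
~~~+~~~
~~~v~~~
~~~~~~~
~~~~~~~
gen 2: ~~~~~~~
~~~~~~~
~~~~~~~
~~~~~~~
~~~+~~~
~~<+~~~
~~~~~~~
~~~~~~~
gen 3: ~~~~~~~
~~~~~~~
~~~~~~~
~~~~~~~
~~^+~~~
~~++~~~
~~~~~~~
~~~~~~~
gen 4: ~~~~~~~
~~~~~~~
~~~~~~~
~~~~~~~
~~+>~~~
~~++~~~
~~~~~~~
~~~~~~~
gen 5: ~~~~~~~
~~~~~~~
~~~~~~~
~~~^~~~
~~+~~~~
~~++~~~
~~~~~~~
~~~~~~~
gen 6: ~~~~~~~
~~~~~~~
~~~~~~~
~~~+>~~
~~+~~~~
~~++~~~
~~~~~~~
~~~~~~~
gen 7: ~~~~~~~
~~~~~~~
~~~~~~~
~~~++~~
~~+~v~~
~~++~~~
~~~~~~~
~~~~~~~
gen 8: ~~~~~~~
~~~~~~~
~~~~~~~
~~~++~~
~~+<+~~
~~++~~~
~~~~~~~
~~~~~~~
gen 9: ~~~~~~~
~~~~~~~
~~~~~~~
~~~^+~~
~~+++~~
~~++~~~
~~~~~~~
~~~~~~~
gen 10: ~~~~~~~
~~~~~~~
~~~~~~~
~~<~+~~
~~+++~~
~~++~~~
~~~~~~~
~~~~~~~
gen 11: ~~~~~~~
~~~~~~~
~~^~~~~
~~+~+~~
~~+++~~
~~++~~~
~~~~~~~
~~~~~~~
gen 12: ~~~~~~~
~~~~~~~
~~+>~~~
~~+~+~~
~~+++~~
~~++~~~
~~~~~~~
~~~~~~~
gen 13: ~~~~~~~
~~~~~~~
~~++~~~
~~+v+~~
~~+++~~
~~++~~~
~~~~~~~
~~~~~~~
gen 14: ~~~~~~~
~~~~~~~
~~++~~~
~~<++~~
~~+++~~
~~++~~~
~~~~~~~
~~~~~~~
gen 15: ~~~~~~~
~~~~~~~
~~++~~~
~~~++~~
~~v++~~
~~++~~~
~~~~~~~
~~~~~~~
gen 16: ~~~~~~~
~~~~~~~
~~++~~~
~~~++~~
~~~>+~~
~~++~~~
~~~~~~~
~~~~~~~
gen 17: ~~~~~~~
~~~~~~~
~~++~~~
~~~^+~~
~~~~+~~
~~++~~~
~~~~~~~
~~~~~~~
gen 18: ~~~~~~~
~~~~~~~
~~++~~~
~~<~+~~
~~~~+~~
~~++~~~
~~~~~~~
~~~~~~~
gen 19: ~~~~~~~
~~~~~~~
~~^+~~~
~~+~+~~
~~~~+~~
~~++~~~
~~~~~~~
~~~~~~~
gen 20: ~~~~~~~
~~~~~~~
~<~+~~~
~~+~+~~
~~~~+~~
~~++~~~
~~~~~~~
~~~~~~~
gen 21: ~~~~~~~
~^~~~~~
~+~+~~~
~~+~+~~
~~~~+~~
~~++~~~
~~~~~~~
~~~~~~~
gen 22: ~~~~~~~
~+>~~~~
~+~+~~~
~~+~+~~
~~~~+~~
~~++~~~
~~~~~~~
~~~~~~~
gen 23: ~~~~~~~
~++~~~~
~+v+~~~
~~+~+~~
~~~~+~~
~~++~~~
~~~~~~~
~~~~~~~

south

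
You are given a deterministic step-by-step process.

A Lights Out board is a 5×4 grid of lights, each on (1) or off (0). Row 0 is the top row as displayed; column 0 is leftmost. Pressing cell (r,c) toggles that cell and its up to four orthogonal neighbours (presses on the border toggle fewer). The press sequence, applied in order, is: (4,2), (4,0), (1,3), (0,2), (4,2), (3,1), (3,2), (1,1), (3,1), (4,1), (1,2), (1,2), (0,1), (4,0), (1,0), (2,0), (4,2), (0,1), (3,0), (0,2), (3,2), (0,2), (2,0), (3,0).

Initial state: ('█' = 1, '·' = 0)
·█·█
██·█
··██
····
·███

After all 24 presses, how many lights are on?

step 0: ·█·█
██·█
··██
····
·███
step 1: ·█·█
██·█
··██
··█·
····
step 2: ·█·█
██·█
··██
█·█·
██··
step 3: ·█··
███·
··█·
█·█·
██··
step 4: ··██
██··
··█·
█·█·
██··
step 5: ··██
██··
··█·
█···
█·██
step 6: ··██
██··
·██·
·██·
████
step 7: ··██
██··
·█··
···█
██·█
step 8: ·███
··█·
····
···█
██·█
step 9: ·███
··█·
·█··
████
█··█
step 10: ·███
··█·
·█··
█·██
·███
step 11: ·█·█
·█·█
·██·
█·██
·███
step 12: ·███
··█·
·█··
█·██
·███
step 13: █··█
·██·
·█··
█·██
·███
step 14: █··█
·██·
·█··
··██
█·██
step 15: ···█
█·█·
██··
··██
█·██
step 16: ···█
··█·
····
█·██
█·██
step 17: ···█
··█·
····
█··█
██··
step 18: ████
·██·
····
█··█
██··
step 19: ████
·██·
█···
·█·█
·█··
step 20: █···
·█··
█···
·█·█
·█··
step 21: █···
·█··
█·█·
··█·
·██·
step 22: ████
·██·
█·█·
··█·
·██·
step 23: ████
███·
·██·
█·█·
·██·
step 24: ████
███·
███·
·██·
███·

15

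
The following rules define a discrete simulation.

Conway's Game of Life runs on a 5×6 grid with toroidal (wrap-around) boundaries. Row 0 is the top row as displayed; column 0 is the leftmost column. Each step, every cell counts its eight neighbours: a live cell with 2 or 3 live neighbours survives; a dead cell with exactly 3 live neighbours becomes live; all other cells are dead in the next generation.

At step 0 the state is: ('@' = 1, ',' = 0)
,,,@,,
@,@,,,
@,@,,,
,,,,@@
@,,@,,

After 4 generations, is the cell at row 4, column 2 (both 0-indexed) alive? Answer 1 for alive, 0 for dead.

step 0: ,,,@,,
@,@,,,
@,@,,,
,,,,@@
@,,@,,
step 1: ,@@@,,
,,@@,,
@,,@,,
@@,@@@
,,,@,@
step 2: ,@,,,,
,,,,@,
@,,,,,
,@,@,,
,,,,,@
step 3: ,,,,,,
,,,,,,
,,,,,,
@,,,,,
@,@,,,
step 4: ,,,,,,
,,,,,,
,,,,,,
,@,,,,
,@,,,,

0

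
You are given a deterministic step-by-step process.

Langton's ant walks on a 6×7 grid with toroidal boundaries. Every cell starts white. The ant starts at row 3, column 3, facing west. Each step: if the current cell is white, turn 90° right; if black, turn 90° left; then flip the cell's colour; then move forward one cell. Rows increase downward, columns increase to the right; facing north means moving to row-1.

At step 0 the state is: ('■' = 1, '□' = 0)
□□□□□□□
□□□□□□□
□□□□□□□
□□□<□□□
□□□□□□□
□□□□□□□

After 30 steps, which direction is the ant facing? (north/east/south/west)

west

0) □□□□□□□
□□□□□□□
□□□□□□□
□□□<□□□
□□□□□□□
□□□□□□□
1) □□□□□□□
□□□□□□□
□□□^□□□
□□□■□□□
□□□□□□□
□□□□□□□
2) □□□□□□□
□□□□□□□
□□□■>□□
□□□■□□□
□□□□□□□
□□□□□□□
3) □□□□□□□
□□□□□□□
□□□■■□□
□□□■v□□
□□□□□□□
□□□□□□□
4) □□□□□□□
□□□□□□□
□□□■■□□
□□□<■□□
□□□□□□□
□□□□□□□
5) □□□□□□□
□□□□□□□
□□□■■□□
□□□□■□□
□□□v□□□
□□□□□□□
6) □□□□□□□
□□□□□□□
□□□■■□□
□□□□■□□
□□<■□□□
□□□□□□□
7) □□□□□□□
□□□□□□□
□□□■■□□
□□^□■□□
□□■■□□□
□□□□□□□
8) □□□□□□□
□□□□□□□
□□□■■□□
□□■>■□□
□□■■□□□
□□□□□□□
9) □□□□□□□
□□□□□□□
□□□■■□□
□□■■■□□
□□■v□□□
□□□□□□□
10) □□□□□□□
□□□□□□□
□□□■■□□
□□■■■□□
□□■□>□□
□□□□□□□
11) □□□□□□□
□□□□□□□
□□□■■□□
□□■■■□□
□□■□■□□
□□□□v□□
12) □□□□□□□
□□□□□□□
□□□■■□□
□□■■■□□
□□■□■□□
□□□<■□□
13) □□□□□□□
□□□□□□□
□□□■■□□
□□■■■□□
□□■^■□□
□□□■■□□
14) □□□□□□□
□□□□□□□
□□□■■□□
□□■■■□□
□□■■>□□
□□□■■□□
15) □□□□□□□
□□□□□□□
□□□■■□□
□□■■^□□
□□■■□□□
□□□■■□□
16) □□□□□□□
□□□□□□□
□□□■■□□
□□■<□□□
□□■■□□□
□□□■■□□
17) □□□□□□□
□□□□□□□
□□□■■□□
□□■□□□□
□□■v□□□
□□□■■□□
18) □□□□□□□
□□□□□□□
□□□■■□□
□□■□□□□
□□■□>□□
□□□■■□□
19) □□□□□□□
□□□□□□□
□□□■■□□
□□■□□□□
□□■□■□□
□□□■v□□
20) □□□□□□□
□□□□□□□
□□□■■□□
□□■□□□□
□□■□■□□
□□□■□>□
21) □□□□□v□
□□□□□□□
□□□■■□□
□□■□□□□
□□■□■□□
□□□■□■□
22) □□□□<■□
□□□□□□□
□□□■■□□
□□■□□□□
□□■□■□□
□□□■□■□
23) □□□□■■□
□□□□□□□
□□□■■□□
□□■□□□□
□□■□■□□
□□□■^■□
24) □□□□■■□
□□□□□□□
□□□■■□□
□□■□□□□
□□■□■□□
□□□■■>□
25) □□□□■■□
□□□□□□□
□□□■■□□
□□■□□□□
□□■□■^□
□□□■■□□
26) □□□□■■□
□□□□□□□
□□□■■□□
□□■□□□□
□□■□■■>
□□□■■□□
27) □□□□■■□
□□□□□□□
□□□■■□□
□□■□□□□
□□■□■■■
□□□■■□v
28) □□□□■■□
□□□□□□□
□□□■■□□
□□■□□□□
□□■□■■■
□□□■■<■
29) □□□□■■□
□□□□□□□
□□□■■□□
□□■□□□□
□□■□■^■
□□□■■■■
30) □□□□■■□
□□□□□□□
□□□■■□□
□□■□□□□
□□■□<□■
□□□■■■■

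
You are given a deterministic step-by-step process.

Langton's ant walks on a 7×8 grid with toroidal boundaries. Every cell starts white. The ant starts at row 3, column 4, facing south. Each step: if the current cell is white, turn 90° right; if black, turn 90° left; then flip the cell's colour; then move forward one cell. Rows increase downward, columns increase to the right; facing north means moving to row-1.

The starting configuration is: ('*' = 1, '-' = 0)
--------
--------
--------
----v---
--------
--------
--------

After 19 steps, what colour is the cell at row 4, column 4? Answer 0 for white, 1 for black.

gen 0: --------
--------
--------
----v---
--------
--------
--------
gen 1: --------
--------
--------
---<*---
--------
--------
--------
gen 2: --------
--------
---^----
---**---
--------
--------
--------
gen 3: --------
--------
---*>---
---**---
--------
--------
--------
gen 4: --------
--------
---**---
---*v---
--------
--------
--------
gen 5: --------
--------
---**---
---*->--
--------
--------
--------
gen 6: --------
--------
---**---
---*-*--
-----v--
--------
--------
gen 7: --------
--------
---**---
---*-*--
----<*--
--------
--------
gen 8: --------
--------
---**---
---*^*--
----**--
--------
--------
gen 9: --------
--------
---**---
---**>--
----**--
--------
--------
gen 10: --------
--------
---**^--
---**---
----**--
--------
--------
gen 11: --------
--------
---***>-
---**---
----**--
--------
--------
gen 12: --------
--------
---****-
---**-v-
----**--
--------
--------
gen 13: --------
--------
---****-
---**<*-
----**--
--------
--------
gen 14: --------
--------
---**^*-
---****-
----**--
--------
--------
gen 15: --------
--------
---*<-*-
---****-
----**--
--------
--------
gen 16: --------
--------
---*--*-
---*v**-
----**--
--------
--------
gen 17: --------
--------
---*--*-
---*->*-
----**--
--------
--------
gen 18: --------
--------
---*-^*-
---*--*-
----**--
--------
--------
gen 19: --------
--------
---*-*>-
---*--*-
----**--
--------
--------

1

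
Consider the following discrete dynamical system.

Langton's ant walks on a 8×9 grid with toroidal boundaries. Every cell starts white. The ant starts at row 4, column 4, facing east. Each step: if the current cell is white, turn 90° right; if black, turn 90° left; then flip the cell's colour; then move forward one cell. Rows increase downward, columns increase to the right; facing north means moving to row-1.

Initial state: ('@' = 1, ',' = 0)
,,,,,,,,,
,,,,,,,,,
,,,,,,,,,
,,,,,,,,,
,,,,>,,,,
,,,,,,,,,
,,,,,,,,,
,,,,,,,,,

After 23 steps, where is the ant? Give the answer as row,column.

2,3

step 0: ,,,,,,,,,
,,,,,,,,,
,,,,,,,,,
,,,,,,,,,
,,,,>,,,,
,,,,,,,,,
,,,,,,,,,
,,,,,,,,,
step 1: ,,,,,,,,,
,,,,,,,,,
,,,,,,,,,
,,,,,,,,,
,,,,@,,,,
,,,,v,,,,
,,,,,,,,,
,,,,,,,,,
step 2: ,,,,,,,,,
,,,,,,,,,
,,,,,,,,,
,,,,,,,,,
,,,,@,,,,
,,,<@,,,,
,,,,,,,,,
,,,,,,,,,
step 3: ,,,,,,,,,
,,,,,,,,,
,,,,,,,,,
,,,,,,,,,
,,,^@,,,,
,,,@@,,,,
,,,,,,,,,
,,,,,,,,,
step 4: ,,,,,,,,,
,,,,,,,,,
,,,,,,,,,
,,,,,,,,,
,,,@>,,,,
,,,@@,,,,
,,,,,,,,,
,,,,,,,,,
step 5: ,,,,,,,,,
,,,,,,,,,
,,,,,,,,,
,,,,^,,,,
,,,@,,,,,
,,,@@,,,,
,,,,,,,,,
,,,,,,,,,
step 6: ,,,,,,,,,
,,,,,,,,,
,,,,,,,,,
,,,,@>,,,
,,,@,,,,,
,,,@@,,,,
,,,,,,,,,
,,,,,,,,,
step 7: ,,,,,,,,,
,,,,,,,,,
,,,,,,,,,
,,,,@@,,,
,,,@,v,,,
,,,@@,,,,
,,,,,,,,,
,,,,,,,,,
step 8: ,,,,,,,,,
,,,,,,,,,
,,,,,,,,,
,,,,@@,,,
,,,@<@,,,
,,,@@,,,,
,,,,,,,,,
,,,,,,,,,
step 9: ,,,,,,,,,
,,,,,,,,,
,,,,,,,,,
,,,,^@,,,
,,,@@@,,,
,,,@@,,,,
,,,,,,,,,
,,,,,,,,,
step 10: ,,,,,,,,,
,,,,,,,,,
,,,,,,,,,
,,,<,@,,,
,,,@@@,,,
,,,@@,,,,
,,,,,,,,,
,,,,,,,,,
step 11: ,,,,,,,,,
,,,,,,,,,
,,,^,,,,,
,,,@,@,,,
,,,@@@,,,
,,,@@,,,,
,,,,,,,,,
,,,,,,,,,
step 12: ,,,,,,,,,
,,,,,,,,,
,,,@>,,,,
,,,@,@,,,
,,,@@@,,,
,,,@@,,,,
,,,,,,,,,
,,,,,,,,,
step 13: ,,,,,,,,,
,,,,,,,,,
,,,@@,,,,
,,,@v@,,,
,,,@@@,,,
,,,@@,,,,
,,,,,,,,,
,,,,,,,,,
step 14: ,,,,,,,,,
,,,,,,,,,
,,,@@,,,,
,,,<@@,,,
,,,@@@,,,
,,,@@,,,,
,,,,,,,,,
,,,,,,,,,
step 15: ,,,,,,,,,
,,,,,,,,,
,,,@@,,,,
,,,,@@,,,
,,,v@@,,,
,,,@@,,,,
,,,,,,,,,
,,,,,,,,,
step 16: ,,,,,,,,,
,,,,,,,,,
,,,@@,,,,
,,,,@@,,,
,,,,>@,,,
,,,@@,,,,
,,,,,,,,,
,,,,,,,,,
step 17: ,,,,,,,,,
,,,,,,,,,
,,,@@,,,,
,,,,^@,,,
,,,,,@,,,
,,,@@,,,,
,,,,,,,,,
,,,,,,,,,
step 18: ,,,,,,,,,
,,,,,,,,,
,,,@@,,,,
,,,<,@,,,
,,,,,@,,,
,,,@@,,,,
,,,,,,,,,
,,,,,,,,,
step 19: ,,,,,,,,,
,,,,,,,,,
,,,^@,,,,
,,,@,@,,,
,,,,,@,,,
,,,@@,,,,
,,,,,,,,,
,,,,,,,,,
step 20: ,,,,,,,,,
,,,,,,,,,
,,<,@,,,,
,,,@,@,,,
,,,,,@,,,
,,,@@,,,,
,,,,,,,,,
,,,,,,,,,
step 21: ,,,,,,,,,
,,^,,,,,,
,,@,@,,,,
,,,@,@,,,
,,,,,@,,,
,,,@@,,,,
,,,,,,,,,
,,,,,,,,,
step 22: ,,,,,,,,,
,,@>,,,,,
,,@,@,,,,
,,,@,@,,,
,,,,,@,,,
,,,@@,,,,
,,,,,,,,,
,,,,,,,,,
step 23: ,,,,,,,,,
,,@@,,,,,
,,@v@,,,,
,,,@,@,,,
,,,,,@,,,
,,,@@,,,,
,,,,,,,,,
,,,,,,,,,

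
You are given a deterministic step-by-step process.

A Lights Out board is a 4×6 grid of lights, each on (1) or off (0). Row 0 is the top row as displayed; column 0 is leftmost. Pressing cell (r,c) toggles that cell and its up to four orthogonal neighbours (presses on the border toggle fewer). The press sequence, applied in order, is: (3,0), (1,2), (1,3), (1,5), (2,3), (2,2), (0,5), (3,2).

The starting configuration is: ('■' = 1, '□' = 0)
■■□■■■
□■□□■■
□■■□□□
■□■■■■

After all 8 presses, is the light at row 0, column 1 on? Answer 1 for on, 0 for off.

0) ■■□■■■
□■□□■■
□■■□□□
■□■■■■
1) ■■□■■■
□■□□■■
■■■□□□
□■■■■■
2) ■■■■■■
□□■■■■
■■□□□□
□■■■■■
3) ■■■□■■
□□□□□■
■■□■□□
□■■■■■
4) ■■■□■□
□□□□■□
■■□■□■
□■■■■■
5) ■■■□■□
□□□■■□
■■■□■■
□■■□■■
6) ■■■□■□
□□■■■□
■□□■■■
□■□□■■
7) ■■■□□■
□□■■■■
■□□■■■
□■□□■■
8) ■■■□□■
□□■■■■
■□■■■■
□□■■■■

1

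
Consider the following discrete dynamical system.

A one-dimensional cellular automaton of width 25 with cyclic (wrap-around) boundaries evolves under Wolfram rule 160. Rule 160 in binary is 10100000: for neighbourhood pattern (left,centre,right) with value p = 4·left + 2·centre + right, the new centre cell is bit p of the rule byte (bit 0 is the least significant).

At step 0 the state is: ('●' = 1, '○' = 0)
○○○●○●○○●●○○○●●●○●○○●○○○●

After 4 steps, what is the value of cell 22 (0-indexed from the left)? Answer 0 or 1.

0

k=0  ○○○●○●○○●●○○○●●●○●○○●○○○●
k=1  ○○○○●○○○○○○○○○●○●○○○○○○○○
k=2  ○○○○○○○○○○○○○○○●○○○○○○○○○
k=3  ○○○○○○○○○○○○○○○○○○○○○○○○○
k=4  ○○○○○○○○○○○○○○○○○○○○○○○○○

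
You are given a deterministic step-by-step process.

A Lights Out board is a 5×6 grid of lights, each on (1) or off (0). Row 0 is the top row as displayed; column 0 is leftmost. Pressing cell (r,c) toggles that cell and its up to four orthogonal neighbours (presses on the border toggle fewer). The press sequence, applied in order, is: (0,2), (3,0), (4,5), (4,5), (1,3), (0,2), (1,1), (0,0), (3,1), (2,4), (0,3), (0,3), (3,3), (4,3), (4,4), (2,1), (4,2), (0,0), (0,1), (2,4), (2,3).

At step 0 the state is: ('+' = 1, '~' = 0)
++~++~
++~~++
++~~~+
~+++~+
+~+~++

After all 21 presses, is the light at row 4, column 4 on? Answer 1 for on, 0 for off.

[0] ++~++~
++~~++
++~~~+
~+++~+
+~+~++
[1] +~+~+~
+++~++
++~~~+
~+++~+
+~+~++
[2] +~+~+~
+++~++
~+~~~+
+~++~+
~~+~++
[3] +~+~+~
+++~++
~+~~~+
+~++~~
~~+~~~
[4] +~+~+~
+++~++
~+~~~+
+~++~+
~~+~++
[5] +~+++~
++~+~+
~+~+~+
+~++~+
~~+~++
[6] ++~~+~
++++~+
~+~+~+
+~++~+
~~+~++
[7] +~~~+~
~~~+~+
~~~+~+
+~++~+
~~+~++
[8] ~+~~+~
+~~+~+
~~~+~+
+~++~+
~~+~++
[9] ~+~~+~
+~~+~+
~+~+~+
~+~+~+
~++~++
[10] ~+~~+~
+~~+++
~+~~+~
~+~+++
~++~++
[11] ~+++~~
+~~~++
~+~~+~
~+~+++
~++~++
[12] ~+~~+~
+~~+++
~+~~+~
~+~+++
~++~++
[13] ~+~~+~
+~~+++
~+~++~
~++~~+
~+++++
[14] ~+~~+~
+~~+++
~+~++~
~+++~+
~+~~~+
[15] ~+~~+~
+~~+++
~+~++~
~+++++
~+~++~
[16] ~+~~+~
++~+++
+~+++~
~~++++
~+~++~
[17] ~+~~+~
++~+++
+~+++~
~~~+++
~~+~+~
[18] +~~~+~
~+~+++
+~+++~
~~~+++
~~+~+~
[19] ~++~+~
~~~+++
+~+++~
~~~+++
~~+~+~
[20] ~++~+~
~~~+~+
+~+~~+
~~~+~+
~~+~+~
[21] ~++~+~
~~~~~+
+~~+++
~~~~~+
~~+~+~

1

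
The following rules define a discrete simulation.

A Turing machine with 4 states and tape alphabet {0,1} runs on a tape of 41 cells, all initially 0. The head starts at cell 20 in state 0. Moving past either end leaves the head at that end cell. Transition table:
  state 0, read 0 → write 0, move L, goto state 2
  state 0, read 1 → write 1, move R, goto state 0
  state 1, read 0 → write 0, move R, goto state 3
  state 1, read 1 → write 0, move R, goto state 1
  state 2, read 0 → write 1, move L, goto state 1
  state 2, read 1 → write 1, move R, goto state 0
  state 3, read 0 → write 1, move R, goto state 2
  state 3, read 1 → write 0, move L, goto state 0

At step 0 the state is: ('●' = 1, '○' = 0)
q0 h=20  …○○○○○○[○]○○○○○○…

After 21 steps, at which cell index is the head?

9

0) q0 h=20  …○○○○○○[○]○○○○○○…
1) q2 h=19  …○○○○○○[○]○○○○○○…
2) q1 h=18  …○○○○○○[○]●○○○○○…
3) q3 h=19  …○○○○○○[●]○○○○○○…
4) q0 h=18  …○○○○○○[○]○○○○○○…
5) q2 h=17  …○○○○○○[○]○○○○○○…
6) q1 h=16  …○○○○○○[○]●○○○○○…
7) q3 h=17  …○○○○○○[●]○○○○○○…
8) q0 h=16  …○○○○○○[○]○○○○○○…
9) q2 h=15  …○○○○○○[○]○○○○○○…
10) q1 h=14  …○○○○○○[○]●○○○○○…
11) q3 h=15  …○○○○○○[●]○○○○○○…
12) q0 h=14  …○○○○○○[○]○○○○○○…
13) q2 h=13  …○○○○○○[○]○○○○○○…
14) q1 h=12  …○○○○○○[○]●○○○○○…
15) q3 h=13  …○○○○○○[●]○○○○○○…
16) q0 h=12  …○○○○○○[○]○○○○○○…
17) q2 h=11  …○○○○○○[○]○○○○○○…
18) q1 h=10  …○○○○○○[○]●○○○○○…
19) q3 h=11  …○○○○○○[●]○○○○○○…
20) q0 h=10  …○○○○○○[○]○○○○○○…
21) q2 h= 9  …○○○○○○[○]○○○○○○…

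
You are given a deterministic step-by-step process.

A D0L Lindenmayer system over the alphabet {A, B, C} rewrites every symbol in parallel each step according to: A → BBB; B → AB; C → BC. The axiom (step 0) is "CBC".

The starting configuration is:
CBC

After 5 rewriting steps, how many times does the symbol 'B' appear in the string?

104

[0] CBC
[1] BCABBC
[2] ABBCBBBABABBC
[3] BBBABABBCABABABBBBABBBBABABBC
[4] ABABABBBBABBBBABABBCBBBABBBBABBBBABABABABBBBABABABABBBBABBBBABABBC
[5] BBBABBBBABBBBABABABABBBBABABABABBBBABBBBABABBCABABABBBBABA…BABABABBBBABBBBABBBBABBBBABABABABBBBABABABABBBBABBBBABABBC  (len 151)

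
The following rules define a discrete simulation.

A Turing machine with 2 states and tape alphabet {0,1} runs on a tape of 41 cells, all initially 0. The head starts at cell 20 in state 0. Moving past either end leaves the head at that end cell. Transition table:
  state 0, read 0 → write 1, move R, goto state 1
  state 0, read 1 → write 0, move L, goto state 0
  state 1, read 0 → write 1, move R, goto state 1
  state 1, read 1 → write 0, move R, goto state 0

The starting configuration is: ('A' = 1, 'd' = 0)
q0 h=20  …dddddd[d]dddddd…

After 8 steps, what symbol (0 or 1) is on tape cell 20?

1

0) q0 h=20  …dddddd[d]dddddd…
1) q1 h=21  …dddddA[d]dddddd…
2) q1 h=22  …ddddAA[d]dddddd…
3) q1 h=23  …dddAAA[d]dddddd…
4) q1 h=24  …ddAAAA[d]dddddd…
5) q1 h=25  …dAAAAA[d]dddddd…
6) q1 h=26  …AAAAAA[d]dddddd…
7) q1 h=27  …AAAAAA[d]dddddd…
8) q1 h=28  …AAAAAA[d]dddddd…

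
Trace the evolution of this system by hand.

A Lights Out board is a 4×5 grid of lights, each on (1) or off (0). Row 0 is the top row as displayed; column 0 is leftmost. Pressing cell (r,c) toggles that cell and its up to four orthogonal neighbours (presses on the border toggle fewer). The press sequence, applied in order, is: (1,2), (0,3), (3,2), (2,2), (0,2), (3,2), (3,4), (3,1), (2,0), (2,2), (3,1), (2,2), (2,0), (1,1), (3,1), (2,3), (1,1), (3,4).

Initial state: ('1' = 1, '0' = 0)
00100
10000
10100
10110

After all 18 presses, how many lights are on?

10

0) 00100
10000
10100
10110
1) 00000
11110
10000
10110
2) 00111
11100
10000
10110
3) 00111
11100
10100
11000
4) 00111
11000
11010
11100
5) 01001
11100
11010
11100
6) 01001
11100
11110
10010
7) 01001
11100
11111
10001
8) 01001
11100
10111
01101
9) 01001
01100
01111
11101
10) 01001
01000
00001
11001
11) 01001
01000
01001
00101
12) 01001
01100
00111
00001
13) 01001
11100
11111
10001
14) 00001
00000
10111
10001
15) 00001
00000
11111
01101
16) 00001
00010
11000
01111
17) 01001
11110
10000
01111
18) 01001
11110
10001
01100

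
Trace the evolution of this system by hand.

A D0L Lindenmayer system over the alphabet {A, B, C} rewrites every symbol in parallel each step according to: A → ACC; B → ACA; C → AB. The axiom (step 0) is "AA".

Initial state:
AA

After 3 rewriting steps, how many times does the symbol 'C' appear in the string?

gen 0: AA
gen 1: ACCACC
gen 2: ACCABABACCABAB
gen 3: ACCABABACCACAACCACAACCABABACCACAACCACA

16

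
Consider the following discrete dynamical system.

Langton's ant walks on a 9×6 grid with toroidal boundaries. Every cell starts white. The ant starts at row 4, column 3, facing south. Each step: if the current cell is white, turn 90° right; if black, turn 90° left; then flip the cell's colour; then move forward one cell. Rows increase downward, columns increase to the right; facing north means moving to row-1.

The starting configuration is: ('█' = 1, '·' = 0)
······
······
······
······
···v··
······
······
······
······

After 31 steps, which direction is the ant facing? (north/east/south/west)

east

0) ······
······
······
······
···v··
······
······
······
······
1) ······
······
······
······
··<█··
······
······
······
······
2) ······
······
······
··^···
··██··
······
······
······
······
3) ······
······
······
··█>··
··██··
······
······
······
······
4) ······
······
······
··██··
··█v··
······
······
······
······
5) ······
······
······
··██··
··█·>·
······
······
······
······
6) ······
······
······
··██··
··█·█·
····v·
······
······
······
7) ······
······
······
··██··
··█·█·
···<█·
······
······
······
8) ······
······
······
··██··
··█^█·
···██·
······
······
······
9) ······
······
······
··██··
··██>·
···██·
······
······
······
10) ······
······
······
··██^·
··██··
···██·
······
······
······
11) ······
······
······
··███>
··██··
···██·
······
······
······
12) ······
······
······
··████
··██·v
···██·
······
······
······
13) ······
······
······
··████
··██<█
···██·
······
······
······
14) ······
······
······
··██^█
··████
···██·
······
······
······
15) ······
······
······
··█<·█
··████
···██·
······
······
······
16) ······
······
······
··█··█
··█v██
···██·
······
······
······
17) ······
······
······
··█··█
··█·>█
···██·
······
······
······
18) ······
······
······
··█·^█
··█··█
···██·
······
······
······
19) ······
······
······
··█·█>
··█··█
···██·
······
······
······
20) ······
······
·····^
··█·█·
··█··█
···██·
······
······
······
21) ······
······
>····█
··█·█·
··█··█
···██·
······
······
······
22) ······
······
█····█
v·█·█·
··█··█
···██·
······
······
······
23) ······
······
█····█
█·█·█<
··█··█
···██·
······
······
······
24) ······
······
█····^
█·█·██
··█··█
···██·
······
······
······
25) ······
······
█···<·
█·█·██
··█··█
···██·
······
······
······
26) ······
····^·
█···█·
█·█·██
··█··█
···██·
······
······
······
27) ······
····█>
█···█·
█·█·██
··█··█
···██·
······
······
······
28) ······
····██
█···█v
█·█·██
··█··█
···██·
······
······
······
29) ······
····██
█···<█
█·█·██
··█··█
···██·
······
······
······
30) ······
····██
█····█
█·█·v█
··█··█
···██·
······
······
······
31) ······
····██
█····█
█·█··>
··█··█
···██·
······
······
······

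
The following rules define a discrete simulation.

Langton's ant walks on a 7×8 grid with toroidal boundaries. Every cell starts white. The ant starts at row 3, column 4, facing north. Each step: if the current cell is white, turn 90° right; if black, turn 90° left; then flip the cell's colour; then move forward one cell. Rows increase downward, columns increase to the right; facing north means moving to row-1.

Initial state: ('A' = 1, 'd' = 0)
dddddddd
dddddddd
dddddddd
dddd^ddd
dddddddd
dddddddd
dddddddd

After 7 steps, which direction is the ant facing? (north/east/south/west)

east

gen 0: dddddddd
dddddddd
dddddddd
dddd^ddd
dddddddd
dddddddd
dddddddd
gen 1: dddddddd
dddddddd
dddddddd
ddddA>dd
dddddddd
dddddddd
dddddddd
gen 2: dddddddd
dddddddd
dddddddd
ddddAAdd
dddddvdd
dddddddd
dddddddd
gen 3: dddddddd
dddddddd
dddddddd
ddddAAdd
dddd<Add
dddddddd
dddddddd
gen 4: dddddddd
dddddddd
dddddddd
dddd^Add
ddddAAdd
dddddddd
dddddddd
gen 5: dddddddd
dddddddd
dddddddd
ddd<dAdd
ddddAAdd
dddddddd
dddddddd
gen 6: dddddddd
dddddddd
ddd^dddd
dddAdAdd
ddddAAdd
dddddddd
dddddddd
gen 7: dddddddd
dddddddd
dddA>ddd
dddAdAdd
ddddAAdd
dddddddd
dddddddd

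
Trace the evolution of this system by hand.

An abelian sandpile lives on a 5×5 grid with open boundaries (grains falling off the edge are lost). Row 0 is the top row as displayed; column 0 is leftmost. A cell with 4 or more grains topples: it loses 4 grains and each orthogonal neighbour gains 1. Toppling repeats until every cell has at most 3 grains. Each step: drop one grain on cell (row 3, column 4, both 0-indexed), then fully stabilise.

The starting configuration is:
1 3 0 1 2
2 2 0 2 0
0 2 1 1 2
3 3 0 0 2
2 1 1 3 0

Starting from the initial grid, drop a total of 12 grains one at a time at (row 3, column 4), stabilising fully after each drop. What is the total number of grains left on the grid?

42

t=0: 1 3 0 1 2
2 2 0 2 0
0 2 1 1 2
3 3 0 0 2
2 1 1 3 0
t=1: 1 3 0 1 2
2 2 0 2 0
0 2 1 1 2
3 3 0 0 3
2 1 1 3 0
t=2: 1 3 0 1 2
2 2 0 2 0
0 2 1 1 3
3 3 0 1 0
2 1 1 3 1
t=3: 1 3 0 1 2
2 2 0 2 0
0 2 1 1 3
3 3 0 1 1
2 1 1 3 1
t=4: 1 3 0 1 2
2 2 0 2 0
0 2 1 1 3
3 3 0 1 2
2 1 1 3 1
t=5: 1 3 0 1 2
2 2 0 2 0
0 2 1 1 3
3 3 0 1 3
2 1 1 3 1
t=6: 1 3 0 1 2
2 2 0 2 1
0 2 1 2 0
3 3 0 2 1
2 1 1 3 2
t=7: 1 3 0 1 2
2 2 0 2 1
0 2 1 2 0
3 3 0 2 2
2 1 1 3 2
t=8: 1 3 0 1 2
2 2 0 2 1
0 2 1 2 0
3 3 0 2 3
2 1 1 3 2
t=9: 1 3 0 1 2
2 2 0 2 1
0 2 1 2 1
3 3 0 3 0
2 1 1 3 3
t=10: 1 3 0 1 2
2 2 0 2 1
0 2 1 2 1
3 3 0 3 1
2 1 1 3 3
t=11: 1 3 0 1 2
2 2 0 2 1
0 2 1 2 1
3 3 0 3 2
2 1 1 3 3
t=12: 1 3 0 1 2
2 2 0 2 1
0 2 1 2 1
3 3 0 3 3
2 1 1 3 3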